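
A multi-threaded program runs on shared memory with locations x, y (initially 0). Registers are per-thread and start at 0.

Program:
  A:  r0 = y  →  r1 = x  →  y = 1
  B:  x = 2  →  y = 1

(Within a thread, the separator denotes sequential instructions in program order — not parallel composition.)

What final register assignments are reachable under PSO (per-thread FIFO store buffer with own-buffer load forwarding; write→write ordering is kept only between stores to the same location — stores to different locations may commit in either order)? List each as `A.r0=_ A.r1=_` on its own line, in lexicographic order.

outcome vector order: (A.r0,A.r1)
|PSO outcomes| = 4

A.r0=0 A.r1=0
A.r0=0 A.r1=2
A.r0=1 A.r1=0
A.r0=1 A.r1=2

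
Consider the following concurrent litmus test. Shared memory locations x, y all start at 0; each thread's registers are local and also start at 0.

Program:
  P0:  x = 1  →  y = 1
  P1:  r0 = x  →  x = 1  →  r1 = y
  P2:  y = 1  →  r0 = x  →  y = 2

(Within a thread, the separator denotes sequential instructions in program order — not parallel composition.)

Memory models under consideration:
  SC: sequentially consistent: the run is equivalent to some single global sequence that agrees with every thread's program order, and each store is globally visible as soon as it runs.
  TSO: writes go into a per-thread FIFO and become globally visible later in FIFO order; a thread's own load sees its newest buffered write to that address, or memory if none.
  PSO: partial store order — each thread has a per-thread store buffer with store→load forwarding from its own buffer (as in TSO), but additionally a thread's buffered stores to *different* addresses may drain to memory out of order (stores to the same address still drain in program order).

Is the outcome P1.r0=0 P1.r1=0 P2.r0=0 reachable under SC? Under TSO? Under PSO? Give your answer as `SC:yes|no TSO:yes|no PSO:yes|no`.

outcome vector order: (P1.r0,P1.r1,P2.r0)
SC: 10 outcomes — {(0,0,1); (0,1,0); (0,1,1); (0,2,0); (0,2,1); (1,0,1); (1,1,0); (1,1,1); (1,2,0); (1,2,1)}
TSO: 12 outcomes — {(0,0,0); (0,0,1); (0,1,0); (0,1,1); (0,2,0); (0,2,1); (1,0,0); (1,0,1); (1,1,0); (1,1,1); (1,2,0); (1,2,1)}
PSO: 12 outcomes — {(0,0,0); (0,0,1); (0,1,0); (0,1,1); (0,2,0); (0,2,1); (1,0,0); (1,0,1); (1,1,0); (1,1,1); (1,2,0); (1,2,1)}
target (0,0,0) ∈ {TSO,PSO}

SC:no TSO:yes PSO:yes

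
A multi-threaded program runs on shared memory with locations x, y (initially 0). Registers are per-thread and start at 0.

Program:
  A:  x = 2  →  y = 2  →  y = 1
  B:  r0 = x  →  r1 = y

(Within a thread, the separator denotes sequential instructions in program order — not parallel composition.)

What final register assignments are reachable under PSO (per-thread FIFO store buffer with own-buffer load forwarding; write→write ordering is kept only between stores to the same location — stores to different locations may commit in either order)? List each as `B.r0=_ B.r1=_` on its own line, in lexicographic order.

outcome vector order: (B.r0,B.r1)
|PSO outcomes| = 6

B.r0=0 B.r1=0
B.r0=0 B.r1=1
B.r0=0 B.r1=2
B.r0=2 B.r1=0
B.r0=2 B.r1=1
B.r0=2 B.r1=2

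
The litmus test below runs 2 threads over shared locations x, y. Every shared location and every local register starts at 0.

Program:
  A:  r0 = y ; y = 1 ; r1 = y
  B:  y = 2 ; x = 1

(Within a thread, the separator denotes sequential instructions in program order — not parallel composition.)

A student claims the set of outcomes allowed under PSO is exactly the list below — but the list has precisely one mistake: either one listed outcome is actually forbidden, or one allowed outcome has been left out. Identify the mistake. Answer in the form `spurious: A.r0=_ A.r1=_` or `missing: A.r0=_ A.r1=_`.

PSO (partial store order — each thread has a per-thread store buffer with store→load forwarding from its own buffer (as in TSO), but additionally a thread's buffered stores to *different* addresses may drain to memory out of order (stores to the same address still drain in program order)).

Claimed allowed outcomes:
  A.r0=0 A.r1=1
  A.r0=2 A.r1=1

missing: A.r0=0 A.r1=2

outcome vector order: (A.r0,A.r1)
under PSO → (0,1); (0,2); (2,1)
PSO∖claimed = {(0,2)}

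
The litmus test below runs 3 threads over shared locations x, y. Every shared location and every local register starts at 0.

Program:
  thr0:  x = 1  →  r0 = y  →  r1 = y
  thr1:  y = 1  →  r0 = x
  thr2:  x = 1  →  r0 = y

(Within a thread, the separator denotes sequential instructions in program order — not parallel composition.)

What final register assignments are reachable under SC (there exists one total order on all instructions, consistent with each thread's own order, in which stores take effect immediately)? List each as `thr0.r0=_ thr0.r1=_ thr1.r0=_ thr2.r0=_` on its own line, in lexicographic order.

outcome vector order: (thr0.r0,thr0.r1,thr1.r0,thr2.r0)
|SC outcomes| = 7

thr0.r0=0 thr0.r1=0 thr1.r0=1 thr2.r0=0
thr0.r0=0 thr0.r1=0 thr1.r0=1 thr2.r0=1
thr0.r0=0 thr0.r1=1 thr1.r0=1 thr2.r0=0
thr0.r0=0 thr0.r1=1 thr1.r0=1 thr2.r0=1
thr0.r0=1 thr0.r1=1 thr1.r0=0 thr2.r0=1
thr0.r0=1 thr0.r1=1 thr1.r0=1 thr2.r0=0
thr0.r0=1 thr0.r1=1 thr1.r0=1 thr2.r0=1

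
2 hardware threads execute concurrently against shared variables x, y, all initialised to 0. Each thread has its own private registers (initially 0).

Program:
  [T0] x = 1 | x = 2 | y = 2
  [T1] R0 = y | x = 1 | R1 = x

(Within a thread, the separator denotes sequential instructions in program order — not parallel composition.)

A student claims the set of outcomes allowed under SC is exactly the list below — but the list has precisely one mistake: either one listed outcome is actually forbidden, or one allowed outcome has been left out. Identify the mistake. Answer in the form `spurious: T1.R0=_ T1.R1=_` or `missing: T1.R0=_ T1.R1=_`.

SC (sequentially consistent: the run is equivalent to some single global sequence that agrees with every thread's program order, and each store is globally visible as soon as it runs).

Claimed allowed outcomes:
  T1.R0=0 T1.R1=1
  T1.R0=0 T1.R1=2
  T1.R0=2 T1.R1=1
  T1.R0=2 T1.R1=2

outcome vector order: (T1.R0,T1.R1)
SC: 3 outcomes — {01, 02, 21}
claimed∖SC = {22}

spurious: T1.R0=2 T1.R1=2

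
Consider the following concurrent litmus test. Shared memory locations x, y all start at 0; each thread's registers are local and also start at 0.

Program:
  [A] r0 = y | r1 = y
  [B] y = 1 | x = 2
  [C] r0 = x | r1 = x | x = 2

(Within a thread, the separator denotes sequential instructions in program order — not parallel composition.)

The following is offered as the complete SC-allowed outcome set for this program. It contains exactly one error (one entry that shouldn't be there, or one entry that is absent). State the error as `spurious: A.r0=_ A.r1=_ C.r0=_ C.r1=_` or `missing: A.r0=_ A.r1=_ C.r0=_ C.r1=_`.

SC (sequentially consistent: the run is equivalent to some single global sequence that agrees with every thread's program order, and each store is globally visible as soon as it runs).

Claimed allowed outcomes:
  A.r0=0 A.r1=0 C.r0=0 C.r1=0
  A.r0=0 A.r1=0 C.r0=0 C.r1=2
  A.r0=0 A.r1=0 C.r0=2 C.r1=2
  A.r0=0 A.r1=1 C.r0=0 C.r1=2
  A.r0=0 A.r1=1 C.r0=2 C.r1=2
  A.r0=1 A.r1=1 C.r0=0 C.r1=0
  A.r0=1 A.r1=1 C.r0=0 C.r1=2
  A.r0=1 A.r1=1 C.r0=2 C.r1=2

missing: A.r0=0 A.r1=1 C.r0=0 C.r1=0

outcome vector order: (A.r0,A.r1,C.r0,C.r1)
[SC] allowed = {(0,0,0,0) (0,0,0,2) (0,0,2,2) (0,1,0,0) (0,1,0,2) (0,1,2,2) (1,1,0,0) (1,1,0,2) (1,1,2,2)}
SC∖claimed = {(0,1,0,0)}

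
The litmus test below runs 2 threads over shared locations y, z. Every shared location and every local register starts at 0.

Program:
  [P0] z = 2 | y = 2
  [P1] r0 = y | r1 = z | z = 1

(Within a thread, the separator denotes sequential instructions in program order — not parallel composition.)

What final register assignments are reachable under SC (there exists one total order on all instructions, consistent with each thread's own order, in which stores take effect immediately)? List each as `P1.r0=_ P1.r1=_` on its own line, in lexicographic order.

outcome vector order: (P1.r0,P1.r1)
|SC outcomes| = 3

P1.r0=0 P1.r1=0
P1.r0=0 P1.r1=2
P1.r0=2 P1.r1=2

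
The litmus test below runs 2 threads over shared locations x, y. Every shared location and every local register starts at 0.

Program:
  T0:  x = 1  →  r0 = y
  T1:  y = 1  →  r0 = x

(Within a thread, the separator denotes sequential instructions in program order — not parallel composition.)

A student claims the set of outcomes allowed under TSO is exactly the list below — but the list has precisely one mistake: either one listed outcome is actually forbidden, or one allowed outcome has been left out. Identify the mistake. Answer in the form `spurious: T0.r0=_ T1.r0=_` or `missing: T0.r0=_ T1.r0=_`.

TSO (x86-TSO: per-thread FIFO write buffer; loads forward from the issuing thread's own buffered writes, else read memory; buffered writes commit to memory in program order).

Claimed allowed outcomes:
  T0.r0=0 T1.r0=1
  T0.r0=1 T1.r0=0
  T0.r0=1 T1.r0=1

outcome vector order: (T0.r0,T1.r0)
TSO: 4 outcomes — {<0 0>, <0 1>, <1 0>, <1 1>}
TSO∖claimed = {<0 0>}

missing: T0.r0=0 T1.r0=0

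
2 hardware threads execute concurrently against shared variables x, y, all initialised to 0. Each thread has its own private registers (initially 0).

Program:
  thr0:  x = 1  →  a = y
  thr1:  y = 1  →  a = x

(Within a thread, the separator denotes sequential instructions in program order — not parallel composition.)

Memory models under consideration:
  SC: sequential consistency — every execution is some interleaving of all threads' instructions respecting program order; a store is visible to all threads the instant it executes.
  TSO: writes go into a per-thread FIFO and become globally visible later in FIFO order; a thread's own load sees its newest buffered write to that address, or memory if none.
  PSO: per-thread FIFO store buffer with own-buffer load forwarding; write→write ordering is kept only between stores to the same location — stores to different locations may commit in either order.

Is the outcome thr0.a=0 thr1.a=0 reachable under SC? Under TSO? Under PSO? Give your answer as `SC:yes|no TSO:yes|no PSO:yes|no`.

outcome vector order: (thr0.a,thr1.a)
under SC → (0,1), (1,0), (1,1)
under TSO → (0,0), (0,1), (1,0), (1,1)
under PSO → (0,0), (0,1), (1,0), (1,1)
target (0,0) ∈ {TSO,PSO}

SC:no TSO:yes PSO:yes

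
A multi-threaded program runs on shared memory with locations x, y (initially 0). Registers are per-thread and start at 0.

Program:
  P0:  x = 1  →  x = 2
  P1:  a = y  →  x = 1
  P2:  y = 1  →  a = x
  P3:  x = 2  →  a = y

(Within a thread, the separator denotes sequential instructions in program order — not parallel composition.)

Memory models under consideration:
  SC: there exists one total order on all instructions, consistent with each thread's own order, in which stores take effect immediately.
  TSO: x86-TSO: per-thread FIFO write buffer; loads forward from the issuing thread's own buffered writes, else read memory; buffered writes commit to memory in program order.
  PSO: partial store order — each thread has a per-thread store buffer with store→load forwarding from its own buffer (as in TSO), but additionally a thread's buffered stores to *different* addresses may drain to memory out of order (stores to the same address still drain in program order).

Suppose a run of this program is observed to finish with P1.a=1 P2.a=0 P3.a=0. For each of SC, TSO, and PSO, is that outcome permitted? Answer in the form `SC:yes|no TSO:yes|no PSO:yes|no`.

SC:no TSO:yes PSO:yes

outcome vector order: (P1.a,P2.a,P3.a)
SC (10): (0,0,1); (0,1,0); (0,1,1); (0,2,0); (0,2,1); (1,0,1); (1,1,0); (1,1,1); (1,2,0); (1,2,1)
TSO (12): (0,0,0); (0,0,1); (0,1,0); (0,1,1); (0,2,0); (0,2,1); (1,0,0); (1,0,1); (1,1,0); (1,1,1); (1,2,0); (1,2,1)
PSO (12): (0,0,0); (0,0,1); (0,1,0); (0,1,1); (0,2,0); (0,2,1); (1,0,0); (1,0,1); (1,1,0); (1,1,1); (1,2,0); (1,2,1)
target (1,0,0) ∈ {TSO,PSO}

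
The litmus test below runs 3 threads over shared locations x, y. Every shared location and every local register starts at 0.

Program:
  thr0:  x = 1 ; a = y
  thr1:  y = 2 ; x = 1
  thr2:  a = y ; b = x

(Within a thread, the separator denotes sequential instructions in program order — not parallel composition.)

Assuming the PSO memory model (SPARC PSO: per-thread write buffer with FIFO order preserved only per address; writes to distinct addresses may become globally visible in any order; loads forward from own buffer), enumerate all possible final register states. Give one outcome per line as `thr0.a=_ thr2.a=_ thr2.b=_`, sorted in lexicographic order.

thr0.a=0 thr2.a=0 thr2.b=0
thr0.a=0 thr2.a=0 thr2.b=1
thr0.a=0 thr2.a=2 thr2.b=0
thr0.a=0 thr2.a=2 thr2.b=1
thr0.a=2 thr2.a=0 thr2.b=0
thr0.a=2 thr2.a=0 thr2.b=1
thr0.a=2 thr2.a=2 thr2.b=0
thr0.a=2 thr2.a=2 thr2.b=1

outcome vector order: (thr0.a,thr2.a,thr2.b)
|PSO outcomes| = 8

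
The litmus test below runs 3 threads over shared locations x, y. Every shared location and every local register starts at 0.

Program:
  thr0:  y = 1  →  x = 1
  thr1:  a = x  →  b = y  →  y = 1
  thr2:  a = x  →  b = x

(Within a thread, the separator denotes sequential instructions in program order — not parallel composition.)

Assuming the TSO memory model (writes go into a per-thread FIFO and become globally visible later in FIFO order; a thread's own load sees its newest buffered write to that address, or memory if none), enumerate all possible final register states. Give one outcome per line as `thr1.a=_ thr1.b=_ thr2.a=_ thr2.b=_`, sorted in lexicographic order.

thr1.a=0 thr1.b=0 thr2.a=0 thr2.b=0
thr1.a=0 thr1.b=0 thr2.a=0 thr2.b=1
thr1.a=0 thr1.b=0 thr2.a=1 thr2.b=1
thr1.a=0 thr1.b=1 thr2.a=0 thr2.b=0
thr1.a=0 thr1.b=1 thr2.a=0 thr2.b=1
thr1.a=0 thr1.b=1 thr2.a=1 thr2.b=1
thr1.a=1 thr1.b=1 thr2.a=0 thr2.b=0
thr1.a=1 thr1.b=1 thr2.a=0 thr2.b=1
thr1.a=1 thr1.b=1 thr2.a=1 thr2.b=1

outcome vector order: (thr1.a,thr1.b,thr2.a,thr2.b)
|TSO outcomes| = 9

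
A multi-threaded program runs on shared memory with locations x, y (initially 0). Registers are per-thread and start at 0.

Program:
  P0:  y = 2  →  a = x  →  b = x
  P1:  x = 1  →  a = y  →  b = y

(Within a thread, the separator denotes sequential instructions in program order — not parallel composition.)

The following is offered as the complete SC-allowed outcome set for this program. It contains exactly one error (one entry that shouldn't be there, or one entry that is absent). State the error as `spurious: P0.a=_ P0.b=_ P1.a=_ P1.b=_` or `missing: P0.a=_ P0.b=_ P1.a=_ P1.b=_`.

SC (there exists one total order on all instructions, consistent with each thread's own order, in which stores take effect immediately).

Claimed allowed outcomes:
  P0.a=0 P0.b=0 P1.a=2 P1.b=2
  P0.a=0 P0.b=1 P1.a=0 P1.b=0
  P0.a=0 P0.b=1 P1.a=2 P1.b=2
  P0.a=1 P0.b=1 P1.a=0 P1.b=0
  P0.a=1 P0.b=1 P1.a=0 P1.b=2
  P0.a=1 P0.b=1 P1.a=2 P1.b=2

spurious: P0.a=0 P0.b=1 P1.a=0 P1.b=0

outcome vector order: (P0.a,P0.b,P1.a,P1.b)
[SC] allowed = {<0 0 2 2>; <0 1 2 2>; <1 1 0 0>; <1 1 0 2>; <1 1 2 2>}
claimed∖SC = {<0 1 0 0>}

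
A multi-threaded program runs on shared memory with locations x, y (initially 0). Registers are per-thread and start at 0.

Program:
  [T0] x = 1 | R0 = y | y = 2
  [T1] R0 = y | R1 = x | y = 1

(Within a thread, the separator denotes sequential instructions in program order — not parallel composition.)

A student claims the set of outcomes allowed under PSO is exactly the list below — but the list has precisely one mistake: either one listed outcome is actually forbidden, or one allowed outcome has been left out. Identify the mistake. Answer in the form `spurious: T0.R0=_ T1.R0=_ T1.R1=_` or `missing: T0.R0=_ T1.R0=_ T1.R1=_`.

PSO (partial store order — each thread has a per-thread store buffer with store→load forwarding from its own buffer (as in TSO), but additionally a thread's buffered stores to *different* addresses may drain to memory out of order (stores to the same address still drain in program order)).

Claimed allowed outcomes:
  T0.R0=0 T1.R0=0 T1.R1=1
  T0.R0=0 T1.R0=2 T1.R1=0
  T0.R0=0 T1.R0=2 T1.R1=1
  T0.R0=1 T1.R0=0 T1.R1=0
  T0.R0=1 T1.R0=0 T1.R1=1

missing: T0.R0=0 T1.R0=0 T1.R1=0

outcome vector order: (T0.R0,T1.R0,T1.R1)
PSO: 6 outcomes — {<0 0 0>; <0 0 1>; <0 2 0>; <0 2 1>; <1 0 0>; <1 0 1>}
PSO∖claimed = {<0 0 0>}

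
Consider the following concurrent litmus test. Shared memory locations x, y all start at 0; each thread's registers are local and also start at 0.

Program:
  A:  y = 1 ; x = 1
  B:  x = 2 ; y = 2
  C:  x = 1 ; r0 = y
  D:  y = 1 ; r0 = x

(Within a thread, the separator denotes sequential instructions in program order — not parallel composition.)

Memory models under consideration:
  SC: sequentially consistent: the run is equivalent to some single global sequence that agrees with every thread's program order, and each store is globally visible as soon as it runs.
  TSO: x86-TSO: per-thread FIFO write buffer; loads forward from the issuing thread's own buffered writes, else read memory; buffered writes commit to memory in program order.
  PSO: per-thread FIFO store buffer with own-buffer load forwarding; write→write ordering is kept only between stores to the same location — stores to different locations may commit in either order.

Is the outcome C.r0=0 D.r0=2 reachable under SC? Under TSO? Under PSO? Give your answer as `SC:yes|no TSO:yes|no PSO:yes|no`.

SC:yes TSO:yes PSO:yes

outcome vector order: (C.r0,D.r0)
SC (8): 01, 02, 10, 11, 12, 20, 21, 22
TSO (9): 00, 01, 02, 10, 11, 12, 20, 21, 22
PSO (9): 00, 01, 02, 10, 11, 12, 20, 21, 22
target 02 ∈ {SC,TSO,PSO}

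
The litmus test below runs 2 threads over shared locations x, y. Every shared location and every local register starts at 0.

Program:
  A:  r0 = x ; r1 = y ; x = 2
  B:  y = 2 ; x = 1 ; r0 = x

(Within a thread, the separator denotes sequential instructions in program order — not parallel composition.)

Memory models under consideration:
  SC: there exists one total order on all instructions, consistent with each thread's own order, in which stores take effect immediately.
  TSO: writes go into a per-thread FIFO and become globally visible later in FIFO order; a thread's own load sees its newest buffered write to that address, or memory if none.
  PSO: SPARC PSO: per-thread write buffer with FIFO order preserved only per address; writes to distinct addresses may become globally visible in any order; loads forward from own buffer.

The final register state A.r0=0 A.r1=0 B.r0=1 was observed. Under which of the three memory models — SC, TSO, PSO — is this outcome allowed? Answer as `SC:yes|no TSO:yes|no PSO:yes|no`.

outcome vector order: (A.r0,A.r1,B.r0)
under SC → 001, 002, 021, 022, 121, 122
under TSO → 001, 002, 021, 022, 121, 122
under PSO → 001, 002, 021, 022, 101, 102, 121, 122
target 001 ∈ {SC,TSO,PSO}

SC:yes TSO:yes PSO:yes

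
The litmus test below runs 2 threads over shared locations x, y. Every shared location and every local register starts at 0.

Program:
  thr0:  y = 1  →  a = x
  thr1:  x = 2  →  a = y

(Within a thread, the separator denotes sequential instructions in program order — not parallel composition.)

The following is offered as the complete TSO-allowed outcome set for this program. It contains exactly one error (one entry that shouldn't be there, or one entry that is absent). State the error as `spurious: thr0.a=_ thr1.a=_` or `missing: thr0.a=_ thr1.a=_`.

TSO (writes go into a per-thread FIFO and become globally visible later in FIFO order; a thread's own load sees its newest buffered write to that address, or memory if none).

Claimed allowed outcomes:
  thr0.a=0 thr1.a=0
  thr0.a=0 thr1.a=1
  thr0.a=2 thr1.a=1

outcome vector order: (thr0.a,thr1.a)
TSO (4): <0 0>; <0 1>; <2 0>; <2 1>
TSO∖claimed = {<2 0>}

missing: thr0.a=2 thr1.a=0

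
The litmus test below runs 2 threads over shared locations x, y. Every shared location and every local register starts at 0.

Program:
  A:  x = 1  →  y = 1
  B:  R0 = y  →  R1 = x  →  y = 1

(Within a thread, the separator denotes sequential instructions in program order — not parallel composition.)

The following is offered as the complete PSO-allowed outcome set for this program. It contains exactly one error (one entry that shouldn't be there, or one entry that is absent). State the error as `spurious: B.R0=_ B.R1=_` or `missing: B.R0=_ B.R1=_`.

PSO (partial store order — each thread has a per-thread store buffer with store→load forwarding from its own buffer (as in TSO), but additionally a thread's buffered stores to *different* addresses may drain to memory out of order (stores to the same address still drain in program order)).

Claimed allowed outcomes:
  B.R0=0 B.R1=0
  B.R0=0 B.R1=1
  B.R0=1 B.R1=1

missing: B.R0=1 B.R1=0

outcome vector order: (B.R0,B.R1)
PSO: 4 outcomes — {0/0, 0/1, 1/0, 1/1}
PSO∖claimed = {1/0}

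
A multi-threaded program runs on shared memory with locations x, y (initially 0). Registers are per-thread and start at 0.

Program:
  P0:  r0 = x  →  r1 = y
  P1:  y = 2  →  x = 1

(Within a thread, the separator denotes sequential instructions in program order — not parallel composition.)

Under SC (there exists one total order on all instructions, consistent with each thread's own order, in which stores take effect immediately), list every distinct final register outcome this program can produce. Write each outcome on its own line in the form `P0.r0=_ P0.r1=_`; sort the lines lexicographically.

outcome vector order: (P0.r0,P0.r1)
|SC outcomes| = 3

P0.r0=0 P0.r1=0
P0.r0=0 P0.r1=2
P0.r0=1 P0.r1=2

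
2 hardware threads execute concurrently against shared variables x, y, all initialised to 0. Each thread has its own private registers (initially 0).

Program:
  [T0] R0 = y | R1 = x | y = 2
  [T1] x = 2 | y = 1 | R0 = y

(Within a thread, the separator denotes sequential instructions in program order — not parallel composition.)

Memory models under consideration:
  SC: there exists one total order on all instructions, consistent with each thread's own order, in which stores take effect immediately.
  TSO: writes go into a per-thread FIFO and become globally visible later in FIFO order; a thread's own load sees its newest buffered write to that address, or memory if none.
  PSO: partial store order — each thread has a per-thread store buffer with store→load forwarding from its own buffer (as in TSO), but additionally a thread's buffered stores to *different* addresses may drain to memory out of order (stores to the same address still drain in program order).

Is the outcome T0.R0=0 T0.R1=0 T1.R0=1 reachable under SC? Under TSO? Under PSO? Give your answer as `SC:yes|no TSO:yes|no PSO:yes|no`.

SC:yes TSO:yes PSO:yes

outcome vector order: (T0.R0,T0.R1,T1.R0)
under SC → 001 002 021 022 121 122
under TSO → 001 002 021 022 121 122
under PSO → 001 002 021 022 101 102 121 122
target 001 ∈ {SC,TSO,PSO}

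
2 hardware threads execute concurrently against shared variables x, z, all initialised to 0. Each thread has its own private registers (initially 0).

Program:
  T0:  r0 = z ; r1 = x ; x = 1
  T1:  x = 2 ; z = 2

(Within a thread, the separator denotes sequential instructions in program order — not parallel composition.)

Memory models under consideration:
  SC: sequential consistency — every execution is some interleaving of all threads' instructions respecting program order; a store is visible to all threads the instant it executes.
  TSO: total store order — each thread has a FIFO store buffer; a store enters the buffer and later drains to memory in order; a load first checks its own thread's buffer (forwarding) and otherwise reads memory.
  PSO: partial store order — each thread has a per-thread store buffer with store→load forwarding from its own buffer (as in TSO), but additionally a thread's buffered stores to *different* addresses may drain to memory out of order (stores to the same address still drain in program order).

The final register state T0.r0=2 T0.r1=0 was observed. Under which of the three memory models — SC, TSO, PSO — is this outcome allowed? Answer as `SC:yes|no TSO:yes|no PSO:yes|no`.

outcome vector order: (T0.r0,T0.r1)
SC: 3 outcomes — {00; 02; 22}
TSO: 3 outcomes — {00; 02; 22}
PSO: 4 outcomes — {00; 02; 20; 22}
target 20 ∈ {PSO}

SC:no TSO:no PSO:yes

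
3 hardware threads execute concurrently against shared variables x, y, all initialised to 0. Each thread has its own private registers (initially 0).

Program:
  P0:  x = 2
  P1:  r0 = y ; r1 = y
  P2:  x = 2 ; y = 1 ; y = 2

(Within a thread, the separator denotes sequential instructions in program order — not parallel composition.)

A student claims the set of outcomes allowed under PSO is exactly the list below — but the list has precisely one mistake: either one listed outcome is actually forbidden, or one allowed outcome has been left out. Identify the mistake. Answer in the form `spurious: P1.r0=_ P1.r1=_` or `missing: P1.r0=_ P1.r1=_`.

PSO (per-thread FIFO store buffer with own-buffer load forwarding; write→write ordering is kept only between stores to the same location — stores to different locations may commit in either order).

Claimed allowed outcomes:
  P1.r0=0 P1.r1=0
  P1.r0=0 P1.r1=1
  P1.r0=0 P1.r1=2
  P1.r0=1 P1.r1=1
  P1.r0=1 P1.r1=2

missing: P1.r0=2 P1.r1=2

outcome vector order: (P1.r0,P1.r1)
[PSO] allowed = {0/0; 0/1; 0/2; 1/1; 1/2; 2/2}
PSO∖claimed = {2/2}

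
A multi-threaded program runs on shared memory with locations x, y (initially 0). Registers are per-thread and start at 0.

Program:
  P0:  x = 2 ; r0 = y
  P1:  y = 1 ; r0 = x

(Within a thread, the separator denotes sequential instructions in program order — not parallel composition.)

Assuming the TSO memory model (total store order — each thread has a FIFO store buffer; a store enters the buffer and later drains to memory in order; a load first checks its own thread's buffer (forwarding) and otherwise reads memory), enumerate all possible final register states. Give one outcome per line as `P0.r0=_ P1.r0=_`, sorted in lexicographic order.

outcome vector order: (P0.r0,P1.r0)
|TSO outcomes| = 4

P0.r0=0 P1.r0=0
P0.r0=0 P1.r0=2
P0.r0=1 P1.r0=0
P0.r0=1 P1.r0=2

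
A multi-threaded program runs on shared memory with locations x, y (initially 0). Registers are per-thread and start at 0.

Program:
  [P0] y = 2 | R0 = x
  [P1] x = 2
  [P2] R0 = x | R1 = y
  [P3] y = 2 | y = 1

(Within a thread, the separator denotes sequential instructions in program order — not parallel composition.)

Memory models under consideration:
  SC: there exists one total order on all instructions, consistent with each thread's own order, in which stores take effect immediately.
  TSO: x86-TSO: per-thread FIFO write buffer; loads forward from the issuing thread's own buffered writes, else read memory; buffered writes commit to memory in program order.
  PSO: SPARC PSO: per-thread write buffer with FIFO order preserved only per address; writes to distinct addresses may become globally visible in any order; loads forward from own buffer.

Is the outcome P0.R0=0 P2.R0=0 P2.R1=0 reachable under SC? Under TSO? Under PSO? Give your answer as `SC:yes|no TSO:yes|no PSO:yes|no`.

SC:yes TSO:yes PSO:yes

outcome vector order: (P0.R0,P2.R0,P2.R1)
under SC → 0/0/0 0/0/1 0/0/2 0/2/1 0/2/2 2/0/0 2/0/1 2/0/2 2/2/0 2/2/1 2/2/2
under TSO → 0/0/0 0/0/1 0/0/2 0/2/0 0/2/1 0/2/2 2/0/0 2/0/1 2/0/2 2/2/0 2/2/1 2/2/2
under PSO → 0/0/0 0/0/1 0/0/2 0/2/0 0/2/1 0/2/2 2/0/0 2/0/1 2/0/2 2/2/0 2/2/1 2/2/2
target 0/0/0 ∈ {SC,TSO,PSO}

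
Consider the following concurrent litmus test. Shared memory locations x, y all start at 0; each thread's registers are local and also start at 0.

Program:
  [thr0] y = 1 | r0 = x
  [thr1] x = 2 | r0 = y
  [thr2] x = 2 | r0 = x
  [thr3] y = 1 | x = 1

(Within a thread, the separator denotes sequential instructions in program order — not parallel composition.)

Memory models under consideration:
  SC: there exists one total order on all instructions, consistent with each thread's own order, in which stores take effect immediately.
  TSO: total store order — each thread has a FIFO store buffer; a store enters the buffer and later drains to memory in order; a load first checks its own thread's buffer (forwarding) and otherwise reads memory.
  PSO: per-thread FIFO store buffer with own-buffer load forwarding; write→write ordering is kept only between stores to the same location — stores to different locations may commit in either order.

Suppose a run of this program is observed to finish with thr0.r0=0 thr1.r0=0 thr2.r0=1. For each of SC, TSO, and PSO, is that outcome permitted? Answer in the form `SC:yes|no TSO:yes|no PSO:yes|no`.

SC:no TSO:yes PSO:yes

outcome vector order: (thr0.r0,thr1.r0,thr2.r0)
under SC → 011 012 101 102 111 112 201 202 211 212
under TSO → 001 002 011 012 101 102 111 112 201 202 211 212
under PSO → 001 002 011 012 101 102 111 112 201 202 211 212
target 001 ∈ {TSO,PSO}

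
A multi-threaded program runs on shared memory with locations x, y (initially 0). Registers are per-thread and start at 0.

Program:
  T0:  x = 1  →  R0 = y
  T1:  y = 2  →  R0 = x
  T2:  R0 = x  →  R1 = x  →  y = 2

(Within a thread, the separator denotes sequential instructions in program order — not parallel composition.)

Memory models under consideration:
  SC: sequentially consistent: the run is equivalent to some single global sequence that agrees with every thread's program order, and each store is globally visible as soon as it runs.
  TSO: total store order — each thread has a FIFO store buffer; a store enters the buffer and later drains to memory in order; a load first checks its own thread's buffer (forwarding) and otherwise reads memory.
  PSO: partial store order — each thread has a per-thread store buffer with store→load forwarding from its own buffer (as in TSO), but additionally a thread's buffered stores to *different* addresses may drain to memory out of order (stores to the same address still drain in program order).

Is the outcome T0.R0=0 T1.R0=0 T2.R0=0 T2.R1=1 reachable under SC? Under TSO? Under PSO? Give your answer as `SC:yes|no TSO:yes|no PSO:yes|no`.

SC:no TSO:yes PSO:yes

outcome vector order: (T0.R0,T1.R0,T2.R0,T2.R1)
SC: 9 outcomes — {0100; 0101; 0111; 2000; 2001; 2011; 2100; 2101; 2111}
TSO: 12 outcomes — {0000; 0001; 0011; 0100; 0101; 0111; 2000; 2001; 2011; 2100; 2101; 2111}
PSO: 12 outcomes — {0000; 0001; 0011; 0100; 0101; 0111; 2000; 2001; 2011; 2100; 2101; 2111}
target 0001 ∈ {TSO,PSO}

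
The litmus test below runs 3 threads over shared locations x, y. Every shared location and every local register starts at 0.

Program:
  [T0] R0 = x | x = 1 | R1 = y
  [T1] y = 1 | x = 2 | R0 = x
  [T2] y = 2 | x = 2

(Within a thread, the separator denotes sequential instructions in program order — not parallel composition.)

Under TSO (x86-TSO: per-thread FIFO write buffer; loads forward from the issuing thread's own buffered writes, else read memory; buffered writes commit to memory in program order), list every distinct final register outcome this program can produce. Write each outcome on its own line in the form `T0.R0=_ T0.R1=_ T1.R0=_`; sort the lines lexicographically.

outcome vector order: (T0.R0,T0.R1,T1.R0)
|TSO outcomes| = 10

T0.R0=0 T0.R1=0 T1.R0=1
T0.R0=0 T0.R1=0 T1.R0=2
T0.R0=0 T0.R1=1 T1.R0=1
T0.R0=0 T0.R1=1 T1.R0=2
T0.R0=0 T0.R1=2 T1.R0=1
T0.R0=0 T0.R1=2 T1.R0=2
T0.R0=2 T0.R1=1 T1.R0=1
T0.R0=2 T0.R1=1 T1.R0=2
T0.R0=2 T0.R1=2 T1.R0=1
T0.R0=2 T0.R1=2 T1.R0=2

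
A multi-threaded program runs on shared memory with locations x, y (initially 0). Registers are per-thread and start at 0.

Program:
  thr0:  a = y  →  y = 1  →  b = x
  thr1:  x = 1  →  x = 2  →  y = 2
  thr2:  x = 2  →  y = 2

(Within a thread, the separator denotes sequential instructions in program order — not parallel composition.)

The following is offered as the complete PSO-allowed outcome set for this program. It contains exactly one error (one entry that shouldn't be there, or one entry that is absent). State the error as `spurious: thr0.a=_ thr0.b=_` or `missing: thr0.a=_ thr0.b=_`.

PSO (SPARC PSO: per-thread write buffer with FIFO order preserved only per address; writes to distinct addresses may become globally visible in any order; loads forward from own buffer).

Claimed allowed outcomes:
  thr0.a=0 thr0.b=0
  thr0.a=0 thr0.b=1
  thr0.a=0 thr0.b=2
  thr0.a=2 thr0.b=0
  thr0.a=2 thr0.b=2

outcome vector order: (thr0.a,thr0.b)
[PSO] allowed = {(0,0) (0,1) (0,2) (2,0) (2,1) (2,2)}
PSO∖claimed = {(2,1)}

missing: thr0.a=2 thr0.b=1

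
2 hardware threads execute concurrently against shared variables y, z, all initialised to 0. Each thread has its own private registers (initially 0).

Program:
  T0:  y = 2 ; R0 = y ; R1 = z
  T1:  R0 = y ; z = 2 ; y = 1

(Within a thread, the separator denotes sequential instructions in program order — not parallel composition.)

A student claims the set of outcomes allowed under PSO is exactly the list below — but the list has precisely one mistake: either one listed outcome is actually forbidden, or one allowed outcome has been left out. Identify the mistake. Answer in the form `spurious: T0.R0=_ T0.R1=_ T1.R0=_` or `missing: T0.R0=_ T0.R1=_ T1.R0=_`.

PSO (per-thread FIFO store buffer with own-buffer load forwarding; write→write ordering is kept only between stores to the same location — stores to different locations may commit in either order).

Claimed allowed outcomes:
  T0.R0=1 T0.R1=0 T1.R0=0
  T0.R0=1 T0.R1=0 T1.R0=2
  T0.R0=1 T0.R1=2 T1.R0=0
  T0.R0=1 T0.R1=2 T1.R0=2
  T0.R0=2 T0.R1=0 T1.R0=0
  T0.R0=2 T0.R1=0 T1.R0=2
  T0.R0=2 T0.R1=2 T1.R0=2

outcome vector order: (T0.R0,T0.R1,T1.R0)
[PSO] allowed = {1/0/0; 1/0/2; 1/2/0; 1/2/2; 2/0/0; 2/0/2; 2/2/0; 2/2/2}
PSO∖claimed = {2/2/0}

missing: T0.R0=2 T0.R1=2 T1.R0=0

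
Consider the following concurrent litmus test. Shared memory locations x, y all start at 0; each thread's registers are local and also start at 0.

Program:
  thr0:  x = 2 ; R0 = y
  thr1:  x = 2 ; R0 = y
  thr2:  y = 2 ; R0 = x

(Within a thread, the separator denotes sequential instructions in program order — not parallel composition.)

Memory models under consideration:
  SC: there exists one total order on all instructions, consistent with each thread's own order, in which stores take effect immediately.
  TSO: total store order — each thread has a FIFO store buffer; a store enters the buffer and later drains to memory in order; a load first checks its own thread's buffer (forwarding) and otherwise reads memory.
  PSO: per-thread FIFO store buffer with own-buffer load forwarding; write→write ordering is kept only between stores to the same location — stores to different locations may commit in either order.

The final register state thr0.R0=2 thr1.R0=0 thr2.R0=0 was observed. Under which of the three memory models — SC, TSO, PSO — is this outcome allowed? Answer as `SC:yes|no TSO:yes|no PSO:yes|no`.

SC:no TSO:yes PSO:yes

outcome vector order: (thr0.R0,thr1.R0,thr2.R0)
SC: 5 outcomes — {(0,0,2), (0,2,2), (2,0,2), (2,2,0), (2,2,2)}
TSO: 8 outcomes — {(0,0,0), (0,0,2), (0,2,0), (0,2,2), (2,0,0), (2,0,2), (2,2,0), (2,2,2)}
PSO: 8 outcomes — {(0,0,0), (0,0,2), (0,2,0), (0,2,2), (2,0,0), (2,0,2), (2,2,0), (2,2,2)}
target (2,0,0) ∈ {TSO,PSO}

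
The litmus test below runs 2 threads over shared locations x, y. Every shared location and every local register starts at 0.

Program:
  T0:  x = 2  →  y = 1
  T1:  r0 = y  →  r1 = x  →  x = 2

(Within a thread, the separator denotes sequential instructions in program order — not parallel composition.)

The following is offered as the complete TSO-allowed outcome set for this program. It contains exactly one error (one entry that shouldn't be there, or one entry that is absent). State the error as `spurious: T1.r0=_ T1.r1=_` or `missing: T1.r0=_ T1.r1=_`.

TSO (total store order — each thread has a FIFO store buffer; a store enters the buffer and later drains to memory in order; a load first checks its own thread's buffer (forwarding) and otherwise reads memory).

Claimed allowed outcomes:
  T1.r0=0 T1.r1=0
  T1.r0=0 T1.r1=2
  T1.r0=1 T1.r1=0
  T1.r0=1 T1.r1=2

outcome vector order: (T1.r0,T1.r1)
TSO: 3 outcomes — {(0,0), (0,2), (1,2)}
claimed∖TSO = {(1,0)}

spurious: T1.r0=1 T1.r1=0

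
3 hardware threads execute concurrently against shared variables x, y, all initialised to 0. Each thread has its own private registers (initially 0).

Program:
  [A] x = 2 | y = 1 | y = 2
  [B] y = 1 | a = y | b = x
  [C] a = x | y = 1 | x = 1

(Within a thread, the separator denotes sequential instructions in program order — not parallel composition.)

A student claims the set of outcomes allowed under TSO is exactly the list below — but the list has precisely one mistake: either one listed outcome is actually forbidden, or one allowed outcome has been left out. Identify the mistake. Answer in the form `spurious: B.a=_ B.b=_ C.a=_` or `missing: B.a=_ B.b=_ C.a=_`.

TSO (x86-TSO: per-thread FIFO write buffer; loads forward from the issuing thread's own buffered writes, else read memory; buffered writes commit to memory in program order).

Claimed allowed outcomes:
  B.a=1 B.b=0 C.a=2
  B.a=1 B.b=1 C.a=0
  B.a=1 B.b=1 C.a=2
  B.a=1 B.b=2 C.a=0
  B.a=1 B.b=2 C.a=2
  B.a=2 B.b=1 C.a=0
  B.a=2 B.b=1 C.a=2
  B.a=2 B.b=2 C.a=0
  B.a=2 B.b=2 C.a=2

outcome vector order: (B.a,B.b,C.a)
TSO: 10 outcomes — {(1,0,0), (1,0,2), (1,1,0), (1,1,2), (1,2,0), (1,2,2), (2,1,0), (2,1,2), (2,2,0), (2,2,2)}
TSO∖claimed = {(1,0,0)}

missing: B.a=1 B.b=0 C.a=0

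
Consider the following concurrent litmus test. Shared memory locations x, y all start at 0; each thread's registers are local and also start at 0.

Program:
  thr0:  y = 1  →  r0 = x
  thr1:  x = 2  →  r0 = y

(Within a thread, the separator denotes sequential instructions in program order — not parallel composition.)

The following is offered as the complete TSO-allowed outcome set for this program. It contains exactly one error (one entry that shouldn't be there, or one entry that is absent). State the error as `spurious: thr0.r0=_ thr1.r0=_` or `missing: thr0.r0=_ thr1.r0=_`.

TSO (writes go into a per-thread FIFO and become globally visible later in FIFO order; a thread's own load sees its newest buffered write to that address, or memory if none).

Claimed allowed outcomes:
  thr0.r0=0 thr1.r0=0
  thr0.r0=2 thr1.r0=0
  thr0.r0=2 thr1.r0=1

outcome vector order: (thr0.r0,thr1.r0)
TSO (4): <0 0>, <0 1>, <2 0>, <2 1>
TSO∖claimed = {<0 1>}

missing: thr0.r0=0 thr1.r0=1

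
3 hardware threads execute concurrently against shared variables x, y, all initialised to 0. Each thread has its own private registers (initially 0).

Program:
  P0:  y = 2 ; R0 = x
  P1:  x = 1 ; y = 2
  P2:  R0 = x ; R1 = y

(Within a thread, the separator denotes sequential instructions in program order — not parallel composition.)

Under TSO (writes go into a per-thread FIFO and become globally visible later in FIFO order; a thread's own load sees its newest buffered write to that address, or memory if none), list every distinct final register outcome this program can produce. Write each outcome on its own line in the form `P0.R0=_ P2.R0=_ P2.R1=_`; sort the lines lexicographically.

outcome vector order: (P0.R0,P2.R0,P2.R1)
|TSO outcomes| = 8

P0.R0=0 P2.R0=0 P2.R1=0
P0.R0=0 P2.R0=0 P2.R1=2
P0.R0=0 P2.R0=1 P2.R1=0
P0.R0=0 P2.R0=1 P2.R1=2
P0.R0=1 P2.R0=0 P2.R1=0
P0.R0=1 P2.R0=0 P2.R1=2
P0.R0=1 P2.R0=1 P2.R1=0
P0.R0=1 P2.R0=1 P2.R1=2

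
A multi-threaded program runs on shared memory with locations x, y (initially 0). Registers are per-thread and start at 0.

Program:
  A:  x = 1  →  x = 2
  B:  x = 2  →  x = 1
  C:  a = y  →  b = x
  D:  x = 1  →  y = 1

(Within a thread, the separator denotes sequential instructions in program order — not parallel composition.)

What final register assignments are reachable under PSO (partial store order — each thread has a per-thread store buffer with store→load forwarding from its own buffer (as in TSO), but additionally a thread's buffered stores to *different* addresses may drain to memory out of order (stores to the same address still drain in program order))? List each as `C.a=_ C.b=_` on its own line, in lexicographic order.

outcome vector order: (C.a,C.b)
|PSO outcomes| = 6

C.a=0 C.b=0
C.a=0 C.b=1
C.a=0 C.b=2
C.a=1 C.b=0
C.a=1 C.b=1
C.a=1 C.b=2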